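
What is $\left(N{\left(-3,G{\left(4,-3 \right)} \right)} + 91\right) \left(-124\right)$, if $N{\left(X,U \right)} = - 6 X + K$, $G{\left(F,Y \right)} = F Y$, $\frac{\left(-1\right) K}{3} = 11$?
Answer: $-9424$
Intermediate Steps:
$K = -33$ ($K = \left(-3\right) 11 = -33$)
$N{\left(X,U \right)} = -33 - 6 X$ ($N{\left(X,U \right)} = - 6 X - 33 = -33 - 6 X$)
$\left(N{\left(-3,G{\left(4,-3 \right)} \right)} + 91\right) \left(-124\right) = \left(\left(-33 - -18\right) + 91\right) \left(-124\right) = \left(\left(-33 + 18\right) + 91\right) \left(-124\right) = \left(-15 + 91\right) \left(-124\right) = 76 \left(-124\right) = -9424$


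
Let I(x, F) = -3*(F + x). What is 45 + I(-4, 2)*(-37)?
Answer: -177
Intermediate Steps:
I(x, F) = -3*F - 3*x
45 + I(-4, 2)*(-37) = 45 + (-3*2 - 3*(-4))*(-37) = 45 + (-6 + 12)*(-37) = 45 + 6*(-37) = 45 - 222 = -177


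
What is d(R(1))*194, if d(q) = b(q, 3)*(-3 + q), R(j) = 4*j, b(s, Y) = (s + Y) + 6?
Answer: 2522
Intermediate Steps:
b(s, Y) = 6 + Y + s (b(s, Y) = (Y + s) + 6 = 6 + Y + s)
d(q) = (-3 + q)*(9 + q) (d(q) = (6 + 3 + q)*(-3 + q) = (9 + q)*(-3 + q) = (-3 + q)*(9 + q))
d(R(1))*194 = ((-3 + 4*1)*(9 + 4*1))*194 = ((-3 + 4)*(9 + 4))*194 = (1*13)*194 = 13*194 = 2522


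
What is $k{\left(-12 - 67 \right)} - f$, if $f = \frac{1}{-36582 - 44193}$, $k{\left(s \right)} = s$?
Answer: $- \frac{6381224}{80775} \approx -79.0$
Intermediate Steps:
$f = - \frac{1}{80775}$ ($f = \frac{1}{-80775} = - \frac{1}{80775} \approx -1.238 \cdot 10^{-5}$)
$k{\left(-12 - 67 \right)} - f = \left(-12 - 67\right) - - \frac{1}{80775} = \left(-12 - 67\right) + \frac{1}{80775} = -79 + \frac{1}{80775} = - \frac{6381224}{80775}$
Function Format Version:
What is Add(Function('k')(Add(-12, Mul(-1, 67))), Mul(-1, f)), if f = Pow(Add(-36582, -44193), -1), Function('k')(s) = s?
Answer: Rational(-6381224, 80775) ≈ -79.000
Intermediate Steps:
f = Rational(-1, 80775) (f = Pow(-80775, -1) = Rational(-1, 80775) ≈ -1.2380e-5)
Add(Function('k')(Add(-12, Mul(-1, 67))), Mul(-1, f)) = Add(Add(-12, Mul(-1, 67)), Mul(-1, Rational(-1, 80775))) = Add(Add(-12, -67), Rational(1, 80775)) = Add(-79, Rational(1, 80775)) = Rational(-6381224, 80775)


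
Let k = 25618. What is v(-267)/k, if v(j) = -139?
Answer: -139/25618 ≈ -0.0054259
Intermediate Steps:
v(-267)/k = -139/25618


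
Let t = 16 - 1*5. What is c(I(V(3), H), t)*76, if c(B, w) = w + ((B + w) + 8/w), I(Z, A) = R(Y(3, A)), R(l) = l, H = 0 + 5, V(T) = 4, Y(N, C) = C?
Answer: 23180/11 ≈ 2107.3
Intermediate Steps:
H = 5
I(Z, A) = A
t = 11 (t = 16 - 5 = 11)
c(B, w) = B + 2*w + 8/w (c(B, w) = w + (B + w + 8/w) = B + 2*w + 8/w)
c(I(V(3), H), t)*76 = (5 + 2*11 + 8/11)*76 = (5 + 22 + 8*(1/11))*76 = (5 + 22 + 8/11)*76 = (305/11)*76 = 23180/11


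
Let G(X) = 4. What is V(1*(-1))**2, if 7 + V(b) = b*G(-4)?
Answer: 121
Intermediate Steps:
V(b) = -7 + 4*b (V(b) = -7 + b*4 = -7 + 4*b)
V(1*(-1))**2 = (-7 + 4*(1*(-1)))**2 = (-7 + 4*(-1))**2 = (-7 - 4)**2 = (-11)**2 = 121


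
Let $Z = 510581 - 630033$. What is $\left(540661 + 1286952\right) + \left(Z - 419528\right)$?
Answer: $1288633$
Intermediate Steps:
$Z = -119452$ ($Z = 510581 - 630033 = -119452$)
$\left(540661 + 1286952\right) + \left(Z - 419528\right) = \left(540661 + 1286952\right) - 538980 = 1827613 - 538980 = 1288633$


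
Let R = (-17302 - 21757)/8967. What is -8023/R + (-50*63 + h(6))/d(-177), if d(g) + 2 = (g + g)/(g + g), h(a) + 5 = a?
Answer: 194939032/39059 ≈ 4990.9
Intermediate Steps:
h(a) = -5 + a
d(g) = -1 (d(g) = -2 + (g + g)/(g + g) = -2 + (2*g)/((2*g)) = -2 + (2*g)*(1/(2*g)) = -2 + 1 = -1)
R = -39059/8967 (R = -39059*1/8967 = -39059/8967 ≈ -4.3559)
-8023/R + (-50*63 + h(6))/d(-177) = -8023/(-39059/8967) + (-50*63 + (-5 + 6))/(-1) = -8023*(-8967/39059) + (-3150 + 1)*(-1) = 71942241/39059 - 3149*(-1) = 71942241/39059 + 3149 = 194939032/39059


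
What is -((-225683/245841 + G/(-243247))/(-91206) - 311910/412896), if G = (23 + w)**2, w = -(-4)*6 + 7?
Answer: 141764472587360045029/187665588700247146896 ≈ 0.75541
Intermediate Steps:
w = 31 (w = -2*(-12) + 7 = 24 + 7 = 31)
G = 2916 (G = (23 + 31)**2 = 54**2 = 2916)
-((-225683/245841 + G/(-243247))/(-91206) - 311910/412896) = -((-225683/245841 + 2916/(-243247))/(-91206) - 311910/412896) = -((-225683*1/245841 + 2916*(-1/243247))*(-1/91206) - 311910*1/412896) = -((-225683/245841 - 2916/243247)*(-1/91206) - 51985/68816) = -(-55613585057/59800085727*(-1/91206) - 51985/68816) = -(55613585057/5454126618816762 - 51985/68816) = -1*(-141764472587360045029/187665588700247146896) = 141764472587360045029/187665588700247146896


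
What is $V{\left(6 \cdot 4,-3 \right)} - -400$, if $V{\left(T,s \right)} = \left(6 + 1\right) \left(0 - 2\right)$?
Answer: $386$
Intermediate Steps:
$V{\left(T,s \right)} = -14$ ($V{\left(T,s \right)} = 7 \left(-2\right) = -14$)
$V{\left(6 \cdot 4,-3 \right)} - -400 = -14 - -400 = -14 + 400 = 386$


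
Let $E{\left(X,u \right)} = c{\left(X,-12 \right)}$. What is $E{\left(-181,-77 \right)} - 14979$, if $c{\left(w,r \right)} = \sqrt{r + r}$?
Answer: $-14979 + 2 i \sqrt{6} \approx -14979.0 + 4.899 i$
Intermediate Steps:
$c{\left(w,r \right)} = \sqrt{2} \sqrt{r}$ ($c{\left(w,r \right)} = \sqrt{2 r} = \sqrt{2} \sqrt{r}$)
$E{\left(X,u \right)} = 2 i \sqrt{6}$ ($E{\left(X,u \right)} = \sqrt{2} \sqrt{-12} = \sqrt{2} \cdot 2 i \sqrt{3} = 2 i \sqrt{6}$)
$E{\left(-181,-77 \right)} - 14979 = 2 i \sqrt{6} - 14979 = -14979 + 2 i \sqrt{6}$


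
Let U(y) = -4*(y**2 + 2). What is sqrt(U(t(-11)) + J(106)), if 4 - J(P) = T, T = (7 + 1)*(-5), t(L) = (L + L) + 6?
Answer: 2*I*sqrt(247) ≈ 31.432*I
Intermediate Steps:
t(L) = 6 + 2*L (t(L) = 2*L + 6 = 6 + 2*L)
T = -40 (T = 8*(-5) = -40)
J(P) = 44 (J(P) = 4 - 1*(-40) = 4 + 40 = 44)
U(y) = -8 - 4*y**2 (U(y) = -4*(2 + y**2) = -8 - 4*y**2)
sqrt(U(t(-11)) + J(106)) = sqrt((-8 - 4*(6 + 2*(-11))**2) + 44) = sqrt((-8 - 4*(6 - 22)**2) + 44) = sqrt((-8 - 4*(-16)**2) + 44) = sqrt((-8 - 4*256) + 44) = sqrt((-8 - 1024) + 44) = sqrt(-1032 + 44) = sqrt(-988) = 2*I*sqrt(247)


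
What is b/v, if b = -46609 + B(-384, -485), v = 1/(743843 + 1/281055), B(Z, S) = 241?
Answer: -3231243637720896/93685 ≈ -3.4490e+10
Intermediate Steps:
v = 281055/209060794366 (v = 1/(743843 + 1/281055) = 1/(209060794366/281055) = 281055/209060794366 ≈ 1.3444e-6)
b = -46368 (b = -46609 + 241 = -46368)
b/v = -46368/281055/209060794366 = -46368*209060794366/281055 = -3231243637720896/93685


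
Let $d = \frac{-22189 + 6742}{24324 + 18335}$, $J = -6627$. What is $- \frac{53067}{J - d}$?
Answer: $\frac{107799293}{13461226} \approx 8.0081$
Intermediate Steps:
$d = - \frac{15447}{42659} \approx -0.3621$
$- \frac{53067}{J - d} = - \frac{53067}{-6627 - - \frac{15447}{42659}} = - \frac{53067}{-6627 + \frac{15447}{42659}} = - \frac{53067}{- \frac{282685746}{42659}} = \left(-53067\right) \left(- \frac{42659}{282685746}\right) = \frac{107799293}{13461226}$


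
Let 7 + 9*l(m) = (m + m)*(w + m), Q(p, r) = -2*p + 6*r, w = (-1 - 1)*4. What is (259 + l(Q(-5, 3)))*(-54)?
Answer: -20664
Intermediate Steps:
w = -8 (w = -2*4 = -8)
l(m) = -7/9 + 2*m*(-8 + m)/9 (l(m) = -7/9 + ((m + m)*(-8 + m))/9 = -7/9 + ((2*m)*(-8 + m))/9 = -7/9 + (2*m*(-8 + m))/9 = -7/9 + 2*m*(-8 + m)/9)
(259 + l(Q(-5, 3)))*(-54) = (259 + (-7/9 - 16*(-2*(-5) + 6*3)/9 + 2*(-2*(-5) + 6*3)**2/9))*(-54) = (259 + (-7/9 - 16*(10 + 18)/9 + 2*(10 + 18)**2/9))*(-54) = (259 + (-7/9 - 16/9*28 + (2/9)*28**2))*(-54) = (259 + (-7/9 - 448/9 + (2/9)*784))*(-54) = (259 + (-7/9 - 448/9 + 1568/9))*(-54) = (259 + 371/3)*(-54) = (1148/3)*(-54) = -20664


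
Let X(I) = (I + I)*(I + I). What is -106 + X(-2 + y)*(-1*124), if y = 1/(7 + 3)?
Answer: -47414/25 ≈ -1896.6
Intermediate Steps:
y = ⅒ (y = 1/10 = ⅒ ≈ 0.10000)
X(I) = 4*I² (X(I) = (2*I)*(2*I) = 4*I²)
-106 + X(-2 + y)*(-1*124) = -106 + (4*(-2 + ⅒)²)*(-1*124) = -106 + (4*(-19/10)²)*(-124) = -106 + (4*(361/100))*(-124) = -106 + (361/25)*(-124) = -106 - 44764/25 = -47414/25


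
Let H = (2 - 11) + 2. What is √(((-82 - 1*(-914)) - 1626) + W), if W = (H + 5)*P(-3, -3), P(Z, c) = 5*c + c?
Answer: I*√758 ≈ 27.532*I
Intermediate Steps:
H = -7 (H = -9 + 2 = -7)
P(Z, c) = 6*c
W = 36 (W = (-7 + 5)*(6*(-3)) = -2*(-18) = 36)
√(((-82 - 1*(-914)) - 1626) + W) = √(((-82 - 1*(-914)) - 1626) + 36) = √(((-82 + 914) - 1626) + 36) = √((832 - 1626) + 36) = √(-794 + 36) = √(-758) = I*√758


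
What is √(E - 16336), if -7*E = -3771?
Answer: I*√774067/7 ≈ 125.69*I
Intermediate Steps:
E = 3771/7 (E = -⅐*(-3771) = 3771/7 ≈ 538.71)
√(E - 16336) = √(3771/7 - 16336) = √(-110581/7) = I*√774067/7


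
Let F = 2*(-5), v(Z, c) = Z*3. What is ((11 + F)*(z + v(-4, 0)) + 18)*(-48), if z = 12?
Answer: -864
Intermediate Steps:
v(Z, c) = 3*Z
F = -10
((11 + F)*(z + v(-4, 0)) + 18)*(-48) = ((11 - 10)*(12 + 3*(-4)) + 18)*(-48) = (1*(12 - 12) + 18)*(-48) = (1*0 + 18)*(-48) = (0 + 18)*(-48) = 18*(-48) = -864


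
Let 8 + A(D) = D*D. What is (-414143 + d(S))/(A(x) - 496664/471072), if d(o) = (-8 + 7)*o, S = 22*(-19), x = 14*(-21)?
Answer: -183171300/38264393 ≈ -4.7870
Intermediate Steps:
x = -294
S = -418
A(D) = -8 + D² (A(D) = -8 + D*D = -8 + D²)
d(o) = -o
(-414143 + d(S))/(A(x) - 496664/471072) = (-414143 - 1*(-418))/((-8 + (-294)²) - 496664/471072) = (-414143 + 418)/((-8 + 86436) - 496664*1/471072) = -413725/(86428 - 8869/8412) = -413725/727023467/8412 = -413725*8412/727023467 = -183171300/38264393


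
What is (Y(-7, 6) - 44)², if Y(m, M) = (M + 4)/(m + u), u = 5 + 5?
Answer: 14884/9 ≈ 1653.8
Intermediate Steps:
u = 10
Y(m, M) = (4 + M)/(10 + m) (Y(m, M) = (M + 4)/(m + 10) = (4 + M)/(10 + m))
(Y(-7, 6) - 44)² = ((4 + 6)/(10 - 7) - 44)² = (10/3 - 44)² = (-122/3)² = 14884/9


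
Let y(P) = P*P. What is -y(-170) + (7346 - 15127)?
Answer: -36681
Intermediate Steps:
y(P) = P²
-y(-170) + (7346 - 15127) = -1*(-170)² + (7346 - 15127) = -1*28900 - 7781 = -28900 - 7781 = -36681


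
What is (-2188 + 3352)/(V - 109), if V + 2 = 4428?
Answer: 388/1439 ≈ 0.26963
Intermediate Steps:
V = 4426 (V = -2 + 4428 = 4426)
(-2188 + 3352)/(V - 109) = (-2188 + 3352)/(4426 - 109) = 1164/4317 = 1164*(1/4317) = 388/1439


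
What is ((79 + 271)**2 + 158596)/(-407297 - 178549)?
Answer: -140548/292923 ≈ -0.47981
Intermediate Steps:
((79 + 271)**2 + 158596)/(-407297 - 178549) = (350**2 + 158596)/(-585846) = (122500 + 158596)*(-1/585846) = 281096*(-1/585846) = -140548/292923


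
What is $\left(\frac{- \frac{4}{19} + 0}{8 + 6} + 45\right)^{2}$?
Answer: $\frac{35796289}{17689} \approx 2023.6$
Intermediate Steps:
$\left(\frac{- \frac{4}{19} + 0}{8 + 6} + 45\right)^{2} = \left(\frac{\left(-4\right) \frac{1}{19} + 0}{14} + 45\right)^{2} = \left(\left(- \frac{4}{19} + 0\right) \frac{1}{14} + 45\right)^{2} = \left(\left(- \frac{4}{19}\right) \frac{1}{14} + 45\right)^{2} = \left(- \frac{2}{133} + 45\right)^{2} = \left(\frac{5983}{133}\right)^{2} = \frac{35796289}{17689}$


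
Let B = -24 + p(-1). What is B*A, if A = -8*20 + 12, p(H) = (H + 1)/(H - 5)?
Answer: 3552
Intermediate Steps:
p(H) = (1 + H)/(-5 + H)
A = -148 (A = -160 + 12 = -148)
B = -24 (B = -24 + (1 - 1)/(-5 - 1) = -24 + 0/(-6) = -24 - 1/6*0 = -24 + 0 = -24)
B*A = -24*(-148) = 3552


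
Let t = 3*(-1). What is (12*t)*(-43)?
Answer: 1548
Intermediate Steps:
t = -3
(12*t)*(-43) = (12*(-3))*(-43) = -36*(-43) = 1548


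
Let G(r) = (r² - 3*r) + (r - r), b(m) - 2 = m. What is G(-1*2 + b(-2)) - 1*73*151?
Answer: -11013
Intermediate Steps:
b(m) = 2 + m
G(r) = r² - 3*r (G(r) = (r² - 3*r) + 0 = r² - 3*r)
G(-1*2 + b(-2)) - 1*73*151 = (-1*2 + (2 - 2))*(-3 + (-1*2 + (2 - 2))) - 1*73*151 = (-2 + 0)*(-3 + (-2 + 0)) - 73*151 = -2*(-3 - 2) - 11023 = -2*(-5) - 11023 = 10 - 11023 = -11013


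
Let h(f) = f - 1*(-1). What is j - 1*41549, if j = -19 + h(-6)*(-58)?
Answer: -41278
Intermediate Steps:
h(f) = 1 + f (h(f) = f + 1 = 1 + f)
j = 271 (j = -19 + (1 - 6)*(-58) = -19 - 5*(-58) = -19 + 290 = 271)
j - 1*41549 = 271 - 1*41549 = 271 - 41549 = -41278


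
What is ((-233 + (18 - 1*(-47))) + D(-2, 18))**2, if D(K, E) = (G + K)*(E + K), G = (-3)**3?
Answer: 399424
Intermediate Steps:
G = -27
D(K, E) = (-27 + K)*(E + K)
((-233 + (18 - 1*(-47))) + D(-2, 18))**2 = ((-233 + (18 - 1*(-47))) + ((-2)**2 - 27*18 - 27*(-2) + 18*(-2)))**2 = ((-233 + (18 + 47)) + (4 - 486 + 54 - 36))**2 = ((-233 + 65) - 464)**2 = (-168 - 464)**2 = (-632)**2 = 399424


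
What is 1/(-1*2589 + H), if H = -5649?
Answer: -1/8238 ≈ -0.00012139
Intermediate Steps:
1/(-1*2589 + H) = 1/(-1*2589 - 5649) = 1/(-2589 - 5649) = 1/(-8238) = -1/8238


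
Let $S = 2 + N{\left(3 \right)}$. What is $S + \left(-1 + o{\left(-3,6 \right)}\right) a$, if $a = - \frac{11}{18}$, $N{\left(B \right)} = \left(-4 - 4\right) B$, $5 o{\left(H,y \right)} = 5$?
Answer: $-22$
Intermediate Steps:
$o{\left(H,y \right)} = 1$ ($o{\left(H,y \right)} = \frac{1}{5} \cdot 5 = 1$)
$N{\left(B \right)} = - 8 B$
$a = - \frac{11}{18}$ ($a = \left(-11\right) \frac{1}{18} = - \frac{11}{18} \approx -0.61111$)
$S = -22$ ($S = 2 - 24 = -22$)
$S + \left(-1 + o{\left(-3,6 \right)}\right) a = -22 + \left(-1 + 1\right) \left(- \frac{11}{18}\right) = -22 + 0 \left(- \frac{11}{18}\right) = -22 + 0 = -22$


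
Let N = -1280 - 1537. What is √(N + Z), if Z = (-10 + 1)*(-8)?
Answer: 3*I*√305 ≈ 52.393*I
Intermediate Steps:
Z = 72 (Z = -9*(-8) = 72)
N = -2817
√(N + Z) = √(-2817 + 72) = √(-2745) = 3*I*√305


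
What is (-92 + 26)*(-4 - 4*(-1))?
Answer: 0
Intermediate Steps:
(-92 + 26)*(-4 - 4*(-1)) = -66*(-4 + 4) = -66*0 = 0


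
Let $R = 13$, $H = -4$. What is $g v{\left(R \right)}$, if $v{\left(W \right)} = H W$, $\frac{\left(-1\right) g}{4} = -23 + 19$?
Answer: $-832$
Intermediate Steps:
$g = 16$ ($g = - 4 \left(-23 + 19\right) = \left(-4\right) \left(-4\right) = 16$)
$v{\left(W \right)} = - 4 W$
$g v{\left(R \right)} = 16 \left(\left(-4\right) 13\right) = 16 \left(-52\right) = -832$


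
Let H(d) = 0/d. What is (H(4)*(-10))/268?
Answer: 0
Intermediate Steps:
H(d) = 0
(H(4)*(-10))/268 = (0*(-10))/268 = 0*(1/268) = 0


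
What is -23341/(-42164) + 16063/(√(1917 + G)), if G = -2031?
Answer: 23341/42164 - 16063*I*√114/114 ≈ 0.55358 - 1504.4*I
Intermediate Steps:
-23341/(-42164) + 16063/(√(1917 + G)) = -23341/(-42164) + 16063/(√(1917 - 2031)) = -23341*(-1/42164) + 16063/(√(-114)) = 23341/42164 + 16063/((I*√114)) = 23341/42164 + 16063*(-I*√114/114) = 23341/42164 - 16063*I*√114/114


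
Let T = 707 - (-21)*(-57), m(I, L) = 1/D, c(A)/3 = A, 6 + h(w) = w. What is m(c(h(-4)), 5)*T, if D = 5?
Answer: -98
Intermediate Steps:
h(w) = -6 + w
c(A) = 3*A
m(I, L) = ⅕ (m(I, L) = 1/5 = ⅕)
T = -490 (T = 707 - 1*1197 = 707 - 1197 = -490)
m(c(h(-4)), 5)*T = (⅕)*(-490) = -98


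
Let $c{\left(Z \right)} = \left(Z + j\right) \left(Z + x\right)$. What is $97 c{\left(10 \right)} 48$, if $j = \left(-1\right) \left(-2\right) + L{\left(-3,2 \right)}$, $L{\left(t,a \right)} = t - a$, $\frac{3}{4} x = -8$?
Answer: $-21728$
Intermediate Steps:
$x = - \frac{32}{3}$ ($x = \frac{4}{3} \left(-8\right) = - \frac{32}{3} \approx -10.667$)
$j = -3$ ($j = \left(-1\right) \left(-2\right) - 5 = 2 - 5 = -3$)
$c{\left(Z \right)} = \left(-3 + Z\right) \left(- \frac{32}{3} + Z\right)$ ($c{\left(Z \right)} = \left(Z - 3\right) \left(Z - \frac{32}{3}\right) = \left(-3 + Z\right) \left(- \frac{32}{3} + Z\right)$)
$97 c{\left(10 \right)} 48 = 97 \left(32 + 10^{2} - \frac{410}{3}\right) 48 = 97 \left(32 + 100 - \frac{410}{3}\right) 48 = 97 \left(- \frac{14}{3}\right) 48 = \left(- \frac{1358}{3}\right) 48 = -21728$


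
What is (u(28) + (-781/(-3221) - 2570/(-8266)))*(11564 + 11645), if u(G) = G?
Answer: 8822062623158/13312393 ≈ 6.6270e+5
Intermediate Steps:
(u(28) + (-781/(-3221) - 2570/(-8266)))*(11564 + 11645) = (28 + (-781/(-3221) - 2570/(-8266)))*(11564 + 11645) = (28 + (-781*(-1/3221) - 2570*(-1/8266)))*23209 = (28 + (781/3221 + 1285/4133))*23209 = (28 + 7366858/13312393)*23209 = (380113862/13312393)*23209 = 8822062623158/13312393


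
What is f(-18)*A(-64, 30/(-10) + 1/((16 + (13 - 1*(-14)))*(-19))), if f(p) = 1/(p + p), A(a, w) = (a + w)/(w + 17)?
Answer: 13685/102933 ≈ 0.13295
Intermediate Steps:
A(a, w) = (a + w)/(17 + w)
f(p) = 1/(2*p)
f(-18)*A(-64, 30/(-10) + 1/((16 + (13 - 1*(-14)))*(-19))) = ((½)/(-18))*((-64 + (30/(-10) + 1/((16 + (13 - 1*(-14)))*(-19))))/(17 + (30/(-10) + 1/((16 + (13 - 1*(-14)))*(-19))))) = ((½)*(-1/18))*((-64 + (30*(-⅒) - 1/19/(16 + (13 + 14))))/(17 + (30*(-⅒) - 1/19/(16 + (13 + 14))))) = -(-64 + (-3 - 1/19/(16 + 27)))/(36*(17 + (-3 - 1/19/(16 + 27)))) = -(-64 + (-3 - 1/19/43))/(36*(17 + (-3 - 1/19/43))) = -(-64 + (-3 + (1/43)*(-1/19)))/(36*(17 + (-3 + (1/43)*(-1/19)))) = -(-64 + (-3 - 1/817))/(36*(17 + (-3 - 1/817))) = -(-64 - 2452/817)/(36*(17 - 2452/817)) = -(-54740)/(36*11437/817*817) = -817*(-54740)/(411732*817) = -1/36*(-54740/11437) = 13685/102933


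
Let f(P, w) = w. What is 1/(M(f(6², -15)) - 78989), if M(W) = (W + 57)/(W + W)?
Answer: -5/394952 ≈ -1.2660e-5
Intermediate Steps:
M(W) = (57 + W)/(2*W) (M(W) = (57 + W)/((2*W)) = (57 + W)*(1/(2*W)) = (57 + W)/(2*W))
1/(M(f(6², -15)) - 78989) = 1/((½)*(57 - 15)/(-15) - 78989) = 1/((½)*(-1/15)*42 - 78989) = 1/(-7/5 - 78989) = 1/(-394952/5) = -5/394952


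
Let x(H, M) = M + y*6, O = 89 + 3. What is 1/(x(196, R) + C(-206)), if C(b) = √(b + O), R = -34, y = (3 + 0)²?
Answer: 10/257 - I*√114/514 ≈ 0.038911 - 0.020773*I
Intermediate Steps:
y = 9 (y = 3² = 9)
O = 92
x(H, M) = 54 + M (x(H, M) = M + 9*6 = M + 54 = 54 + M)
C(b) = √(92 + b) (C(b) = √(b + 92) = √(92 + b))
1/(x(196, R) + C(-206)) = 1/((54 - 34) + √(92 - 206)) = 1/(20 + √(-114)) = 1/(20 + I*√114)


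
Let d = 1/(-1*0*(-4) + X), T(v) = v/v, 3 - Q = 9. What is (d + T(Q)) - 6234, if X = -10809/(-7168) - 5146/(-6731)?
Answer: -683349758523/109641907 ≈ -6232.6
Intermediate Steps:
Q = -6 (Q = 3 - 1*9 = 3 - 9 = -6)
X = 109641907/48247808 (X = -10809*(-1/7168) - 5146*(-1/6731) = 10809/7168 + 5146/6731 = 109641907/48247808 ≈ 2.2725)
T(v) = 1
d = 48247808/109641907 (d = 1/(-1*0*(-4) + 109641907/48247808) = 1/(0*(-4) + 109641907/48247808) = 1/(0 + 109641907/48247808) = 1/(109641907/48247808) = 48247808/109641907 ≈ 0.44005)
(d + T(Q)) - 6234 = (48247808/109641907 + 1) - 6234 = 157889715/109641907 - 6234 = -683349758523/109641907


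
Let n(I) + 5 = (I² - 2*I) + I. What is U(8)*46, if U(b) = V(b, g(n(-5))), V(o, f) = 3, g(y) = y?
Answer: 138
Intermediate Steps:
n(I) = -5 + I² - I (n(I) = -5 + ((I² - 2*I) + I) = -5 + (I² - I) = -5 + I² - I)
U(b) = 3
U(8)*46 = 3*46 = 138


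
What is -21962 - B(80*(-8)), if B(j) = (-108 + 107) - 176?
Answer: -21785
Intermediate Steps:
B(j) = -177 (B(j) = -1 - 176 = -177)
-21962 - B(80*(-8)) = -21962 - 1*(-177) = -21962 + 177 = -21785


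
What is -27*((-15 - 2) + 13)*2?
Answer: 216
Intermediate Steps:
-27*((-15 - 2) + 13)*2 = -27*(-17 + 13)*2 = -27*(-4)*2 = 108*2 = 216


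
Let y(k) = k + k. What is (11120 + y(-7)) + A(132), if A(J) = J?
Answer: 11238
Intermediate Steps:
y(k) = 2*k
(11120 + y(-7)) + A(132) = (11120 + 2*(-7)) + 132 = (11120 - 14) + 132 = 11106 + 132 = 11238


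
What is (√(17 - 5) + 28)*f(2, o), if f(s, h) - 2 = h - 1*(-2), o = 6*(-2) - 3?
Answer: -308 - 22*√3 ≈ -346.10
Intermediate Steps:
o = -15 (o = -12 - 3 = -15)
f(s, h) = 4 + h (f(s, h) = 2 + (h - 1*(-2)) = 2 + (h + 2) = 2 + (2 + h) = 4 + h)
(√(17 - 5) + 28)*f(2, o) = (√(17 - 5) + 28)*(4 - 15) = (√12 + 28)*(-11) = (2*√3 + 28)*(-11) = (28 + 2*√3)*(-11) = -308 - 22*√3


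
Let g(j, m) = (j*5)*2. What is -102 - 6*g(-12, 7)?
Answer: 618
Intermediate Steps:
g(j, m) = 10*j (g(j, m) = (5*j)*2 = 10*j)
-102 - 6*g(-12, 7) = -102 - 60*(-12) = -102 - 6*(-120) = -102 + 720 = 618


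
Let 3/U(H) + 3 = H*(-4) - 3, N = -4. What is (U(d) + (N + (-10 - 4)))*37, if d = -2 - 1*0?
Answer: -1221/2 ≈ -610.50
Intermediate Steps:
d = -2 (d = -2 + 0 = -2)
U(H) = 3/(-6 - 4*H) (U(H) = 3/(-3 + (H*(-4) - 3)) = 3/(-3 + (-4*H - 3)) = 3/(-3 + (-3 - 4*H)) = 3/(-6 - 4*H))
(U(d) + (N + (-10 - 4)))*37 = (-3/(6 + 4*(-2)) + (-4 + (-10 - 4)))*37 = (-3/(6 - 8) + (-4 - 14))*37 = (-3/(-2) - 18)*37 = (-3*(-½) - 18)*37 = (3/2 - 18)*37 = -33/2*37 = -1221/2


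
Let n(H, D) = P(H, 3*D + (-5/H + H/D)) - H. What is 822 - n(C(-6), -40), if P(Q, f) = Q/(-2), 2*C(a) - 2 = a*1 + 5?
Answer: 3291/4 ≈ 822.75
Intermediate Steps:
C(a) = 7/2 + a/2 (C(a) = 1 + (a*1 + 5)/2 = 1 + (a + 5)/2 = 1 + (5 + a)/2 = 1 + (5/2 + a/2) = 7/2 + a/2)
P(Q, f) = -Q/2 (P(Q, f) = Q*(-½) = -Q/2)
n(H, D) = -3*H/2 (n(H, D) = -H/2 - H = -3*H/2)
822 - n(C(-6), -40) = 822 - (-3)*(7/2 + (½)*(-6))/2 = 822 - (-3)*(7/2 - 3)/2 = 822 - (-3)/(2*2) = 822 - 1*(-¾) = 822 + ¾ = 3291/4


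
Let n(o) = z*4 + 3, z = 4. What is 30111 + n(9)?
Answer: 30130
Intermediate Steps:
n(o) = 19 (n(o) = 4*4 + 3 = 16 + 3 = 19)
30111 + n(9) = 30111 + 19 = 30130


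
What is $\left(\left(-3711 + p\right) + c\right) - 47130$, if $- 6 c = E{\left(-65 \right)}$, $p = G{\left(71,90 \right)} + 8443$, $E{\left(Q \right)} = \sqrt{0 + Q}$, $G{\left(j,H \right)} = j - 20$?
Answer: $-42347 - \frac{i \sqrt{65}}{6} \approx -42347.0 - 1.3437 i$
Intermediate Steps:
$G{\left(j,H \right)} = -20 + j$ ($G{\left(j,H \right)} = j - 20 = -20 + j$)
$E{\left(Q \right)} = \sqrt{Q}$
$p = 8494$ ($p = \left(-20 + 71\right) + 8443 = 51 + 8443 = 8494$)
$c = - \frac{i \sqrt{65}}{6}$ ($c = - \frac{\sqrt{-65}}{6} = - \frac{i \sqrt{65}}{6} \approx - 1.3437 i$)
$\left(\left(-3711 + p\right) + c\right) - 47130 = \left(\left(-3711 + 8494\right) - \frac{i \sqrt{65}}{6}\right) - 47130 = \left(4783 - \frac{i \sqrt{65}}{6}\right) - 47130 = -42347 - \frac{i \sqrt{65}}{6}$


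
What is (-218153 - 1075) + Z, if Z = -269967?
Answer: -489195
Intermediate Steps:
(-218153 - 1075) + Z = (-218153 - 1075) - 269967 = -219228 - 269967 = -489195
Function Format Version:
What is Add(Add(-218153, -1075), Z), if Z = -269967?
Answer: -489195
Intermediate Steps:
Add(Add(-218153, -1075), Z) = Add(Add(-218153, -1075), -269967) = Add(-219228, -269967) = -489195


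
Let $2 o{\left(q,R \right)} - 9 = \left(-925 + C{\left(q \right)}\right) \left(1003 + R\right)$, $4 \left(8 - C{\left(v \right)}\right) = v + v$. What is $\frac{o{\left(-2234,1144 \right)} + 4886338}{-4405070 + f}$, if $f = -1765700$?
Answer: $- \frac{2040417}{2468308} \approx -0.82665$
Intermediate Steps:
$C{\left(v \right)} = 8 - \frac{v}{2}$ ($C{\left(v \right)} = 8 - \frac{v + v}{4} = 8 - \frac{2 v}{4} = 8 - \frac{v}{2}$)
$o{\left(q,R \right)} = \frac{9}{2} + \frac{\left(-917 - \frac{q}{2}\right) \left(1003 + R\right)}{2}$ ($o{\left(q,R \right)} = \frac{9}{2} + \frac{\left(-925 - \left(-8 + \frac{q}{2}\right)\right) \left(1003 + R\right)}{2} = \frac{9}{2} + \frac{\left(-917 - \frac{q}{2}\right) \left(1003 + R\right)}{2}$)
$\frac{o{\left(-2234,1144 \right)} + 4886338}{-4405070 + f} = \frac{\left(-459871 - - \frac{1120351}{2} - 524524 - 286 \left(-2234\right)\right) + 4886338}{-4405070 - 1765700} = \frac{\left(-459871 + \frac{1120351}{2} - 524524 + 638924\right) + 4886338}{-6170770} = \left(\frac{429409}{2} + 4886338\right) \left(- \frac{1}{6170770}\right) = \frac{10202085}{2} \left(- \frac{1}{6170770}\right) = - \frac{2040417}{2468308}$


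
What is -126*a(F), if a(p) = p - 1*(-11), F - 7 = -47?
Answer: 3654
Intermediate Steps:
F = -40 (F = 7 - 47 = -40)
a(p) = 11 + p (a(p) = p + 11 = 11 + p)
-126*a(F) = -126*(11 - 40) = -126*(-29) = 3654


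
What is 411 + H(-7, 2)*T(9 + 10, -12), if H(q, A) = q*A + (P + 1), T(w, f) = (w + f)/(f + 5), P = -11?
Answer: 435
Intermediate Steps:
T(w, f) = (f + w)/(5 + f)
H(q, A) = -10 + A*q (H(q, A) = q*A + (-11 + 1) = A*q - 10 = -10 + A*q)
411 + H(-7, 2)*T(9 + 10, -12) = 411 + (-10 + 2*(-7))*((-12 + (9 + 10))/(5 - 12)) = 411 + (-10 - 14)*((-12 + 19)/(-7)) = 411 - (-24)*7/7 = 411 - 24*(-1) = 411 + 24 = 435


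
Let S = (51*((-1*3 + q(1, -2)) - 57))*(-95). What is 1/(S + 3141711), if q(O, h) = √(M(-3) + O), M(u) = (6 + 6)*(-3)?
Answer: 381379/1309140762644 + 1615*I*√35/3927422287932 ≈ 2.9132e-7 + 2.4328e-9*I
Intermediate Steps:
M(u) = -36 (M(u) = 12*(-3) = -36)
q(O, h) = √(-36 + O)
S = 290700 - 4845*I*√35 (S = (51*((-1*3 + √(-36 + 1)) - 57))*(-95) = (51*((-3 + √(-35)) - 57))*(-95) = (51*((-3 + I*√35) - 57))*(-95) = (51*(-60 + I*√35))*(-95) = (-3060 + 51*I*√35)*(-95) = 290700 - 4845*I*√35 ≈ 2.907e+5 - 28663.0*I)
1/(S + 3141711) = 1/((290700 - 4845*I*√35) + 3141711) = 1/(3432411 - 4845*I*√35)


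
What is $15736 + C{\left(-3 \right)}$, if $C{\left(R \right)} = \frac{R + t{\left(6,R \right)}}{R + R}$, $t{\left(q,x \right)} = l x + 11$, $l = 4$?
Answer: $\frac{47210}{3} \approx 15737.0$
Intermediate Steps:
$t{\left(q,x \right)} = 11 + 4 x$ ($t{\left(q,x \right)} = 4 x + 11 = 11 + 4 x$)
$C{\left(R \right)} = \frac{11 + 5 R}{2 R}$ ($C{\left(R \right)} = \frac{R + \left(11 + 4 R\right)}{R + R} = \frac{11 + 5 R}{2 R}$)
$15736 + C{\left(-3 \right)} = 15736 + \frac{11 + 5 \left(-3\right)}{2 \left(-3\right)} = 15736 + \frac{1}{2} \left(- \frac{1}{3}\right) \left(11 - 15\right) = 15736 + \frac{1}{2} \left(- \frac{1}{3}\right) \left(-4\right) = 15736 + \frac{2}{3} = \frac{47210}{3}$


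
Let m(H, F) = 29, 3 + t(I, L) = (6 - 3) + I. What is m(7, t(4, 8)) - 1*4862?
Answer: -4833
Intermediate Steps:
t(I, L) = I (t(I, L) = -3 + ((6 - 3) + I) = -3 + (3 + I) = I)
m(7, t(4, 8)) - 1*4862 = 29 - 1*4862 = 29 - 4862 = -4833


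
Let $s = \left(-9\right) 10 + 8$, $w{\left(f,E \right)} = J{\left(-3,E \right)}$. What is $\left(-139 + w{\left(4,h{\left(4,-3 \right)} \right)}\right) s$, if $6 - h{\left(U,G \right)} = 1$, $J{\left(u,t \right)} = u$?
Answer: $11644$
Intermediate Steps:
$h{\left(U,G \right)} = 5$ ($h{\left(U,G \right)} = 6 - 1 = 5$)
$w{\left(f,E \right)} = -3$
$s = -82$ ($s = -90 + 8 = -82$)
$\left(-139 + w{\left(4,h{\left(4,-3 \right)} \right)}\right) s = \left(-139 - 3\right) \left(-82\right) = \left(-142\right) \left(-82\right) = 11644$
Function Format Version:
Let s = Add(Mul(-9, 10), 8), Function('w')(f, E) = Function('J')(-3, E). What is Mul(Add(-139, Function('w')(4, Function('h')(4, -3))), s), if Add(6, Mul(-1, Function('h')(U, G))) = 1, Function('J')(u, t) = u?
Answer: 11644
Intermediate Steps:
Function('h')(U, G) = 5 (Function('h')(U, G) = Add(6, Mul(-1, 1)) = Add(6, -1) = 5)
Function('w')(f, E) = -3
s = -82 (s = Add(-90, 8) = -82)
Mul(Add(-139, Function('w')(4, Function('h')(4, -3))), s) = Mul(Add(-139, -3), -82) = Mul(-142, -82) = 11644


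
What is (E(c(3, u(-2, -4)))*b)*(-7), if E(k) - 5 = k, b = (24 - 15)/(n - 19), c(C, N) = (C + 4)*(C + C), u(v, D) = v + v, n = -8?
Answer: 329/3 ≈ 109.67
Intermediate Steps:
u(v, D) = 2*v
c(C, N) = 2*C*(4 + C) (c(C, N) = (4 + C)*(2*C) = 2*C*(4 + C))
b = -1/3 (b = (24 - 15)/(-8 - 19) = 9/(-27) = 9*(-1/27) = -1/3 ≈ -0.33333)
E(k) = 5 + k
(E(c(3, u(-2, -4)))*b)*(-7) = ((5 + 2*3*(4 + 3))*(-1/3))*(-7) = ((5 + 2*3*7)*(-1/3))*(-7) = ((5 + 42)*(-1/3))*(-7) = (47*(-1/3))*(-7) = -47/3*(-7) = 329/3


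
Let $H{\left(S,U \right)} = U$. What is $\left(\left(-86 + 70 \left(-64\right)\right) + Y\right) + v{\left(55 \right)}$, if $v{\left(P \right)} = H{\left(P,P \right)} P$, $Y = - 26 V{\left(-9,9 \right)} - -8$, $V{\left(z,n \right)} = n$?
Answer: $-1767$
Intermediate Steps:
$Y = -226$ ($Y = \left(-26\right) 9 - -8 = -234 + 8 = -226$)
$v{\left(P \right)} = P^{2}$ ($v{\left(P \right)} = P P = P^{2}$)
$\left(\left(-86 + 70 \left(-64\right)\right) + Y\right) + v{\left(55 \right)} = \left(\left(-86 + 70 \left(-64\right)\right) - 226\right) + 55^{2} = \left(\left(-86 - 4480\right) - 226\right) + 3025 = \left(-4566 - 226\right) + 3025 = -4792 + 3025 = -1767$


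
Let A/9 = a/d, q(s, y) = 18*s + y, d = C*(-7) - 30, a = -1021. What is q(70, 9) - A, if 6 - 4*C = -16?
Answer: 155475/137 ≈ 1134.9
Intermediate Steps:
C = 11/2 (C = 3/2 - ¼*(-16) = 3/2 + 4 = 11/2 ≈ 5.5000)
d = -137/2 (d = (11/2)*(-7) - 30 = -77/2 - 30 = -137/2 ≈ -68.500)
q(s, y) = y + 18*s
A = 18378/137 (A = 9*(-1021/(-137/2)) = 9*(-1021*(-2/137)) = 9*(2042/137) = 18378/137 ≈ 134.15)
q(70, 9) - A = (9 + 18*70) - 1*18378/137 = (9 + 1260) - 18378/137 = 1269 - 18378/137 = 155475/137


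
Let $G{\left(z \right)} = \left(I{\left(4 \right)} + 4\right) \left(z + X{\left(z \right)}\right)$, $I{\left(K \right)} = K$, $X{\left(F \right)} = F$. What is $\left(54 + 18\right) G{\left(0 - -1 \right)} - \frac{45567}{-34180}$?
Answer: $\frac{39420927}{34180} \approx 1153.3$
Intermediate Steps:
$G{\left(z \right)} = 16 z$ ($G{\left(z \right)} = \left(4 + 4\right) \left(z + z\right) = 8 \cdot 2 z = 16 z$)
$\left(54 + 18\right) G{\left(0 - -1 \right)} - \frac{45567}{-34180} = \left(54 + 18\right) 16 \left(0 - -1\right) - \frac{45567}{-34180} = 72 \cdot 16 \left(0 + 1\right) - - \frac{45567}{34180} = 72 \cdot 16 \cdot 1 + \frac{45567}{34180} = 72 \cdot 16 + \frac{45567}{34180} = 1152 + \frac{45567}{34180} = \frac{39420927}{34180}$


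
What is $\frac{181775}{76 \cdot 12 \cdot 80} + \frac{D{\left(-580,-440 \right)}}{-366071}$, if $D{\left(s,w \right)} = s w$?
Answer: $\frac{9584632805}{5341708032} \approx 1.7943$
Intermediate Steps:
$\frac{181775}{76 \cdot 12 \cdot 80} + \frac{D{\left(-580,-440 \right)}}{-366071} = \frac{181775}{76 \cdot 12 \cdot 80} + \frac{\left(-580\right) \left(-440\right)}{-366071} = \frac{181775}{912 \cdot 80} + 255200 \left(- \frac{1}{366071}\right) = \frac{181775}{72960} - \frac{255200}{366071} = 181775 \cdot \frac{1}{72960} - \frac{255200}{366071} = \frac{36355}{14592} - \frac{255200}{366071} = \frac{9584632805}{5341708032}$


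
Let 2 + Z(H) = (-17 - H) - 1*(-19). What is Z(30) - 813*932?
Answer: -757746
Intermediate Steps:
Z(H) = -H (Z(H) = -2 + ((-17 - H) - 1*(-19)) = -2 + ((-17 - H) + 19) = -2 + (2 - H) = -H)
Z(30) - 813*932 = -1*30 - 813*932 = -30 - 757716 = -757746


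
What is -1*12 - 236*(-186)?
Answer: 43884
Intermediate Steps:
-1*12 - 236*(-186) = -12 + 43896 = 43884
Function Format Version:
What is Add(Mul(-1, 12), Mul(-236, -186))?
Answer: 43884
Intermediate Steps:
Add(Mul(-1, 12), Mul(-236, -186)) = Add(-12, 43896) = 43884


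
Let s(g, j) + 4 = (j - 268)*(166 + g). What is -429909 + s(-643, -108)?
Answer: -250561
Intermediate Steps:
s(g, j) = -4 + (-268 + j)*(166 + g) (s(g, j) = -4 + (j - 268)*(166 + g) = -4 + (-268 + j)*(166 + g))
-429909 + s(-643, -108) = -429909 + (-44492 - 268*(-643) + 166*(-108) - 643*(-108)) = -429909 + (-44492 + 172324 - 17928 + 69444) = -429909 + 179348 = -250561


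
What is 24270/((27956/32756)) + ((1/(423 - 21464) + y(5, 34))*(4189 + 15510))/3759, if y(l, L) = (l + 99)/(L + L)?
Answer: 267307198097927929/9397290747747 ≈ 28445.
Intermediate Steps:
y(l, L) = (99 + l)/(2*L) (y(l, L) = (99 + l)/((2*L)) = (99 + l)*(1/(2*L)) = (99 + l)/(2*L))
24270/((27956/32756)) + ((1/(423 - 21464) + y(5, 34))*(4189 + 15510))/3759 = 24270/((27956/32756)) + ((1/(423 - 21464) + (½)*(99 + 5)/34)*(4189 + 15510))/3759 = 24270/((27956*(1/32756))) + ((1/(-21041) + (½)*(1/34)*104)*19699)*(1/3759) = 24270/(6989/8189) + ((-1/21041 + 26/17)*19699)*(1/3759) = 24270*(8189/6989) + ((547049/357697)*19699)*(1/3759) = 198747030/6989 + (10776318251/357697)*(1/3759) = 198747030/6989 + 10776318251/1344583023 = 267307198097927929/9397290747747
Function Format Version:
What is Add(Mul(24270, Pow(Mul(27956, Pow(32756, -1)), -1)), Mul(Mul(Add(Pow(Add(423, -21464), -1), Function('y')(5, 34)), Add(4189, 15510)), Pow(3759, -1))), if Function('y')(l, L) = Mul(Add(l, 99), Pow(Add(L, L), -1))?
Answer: Rational(267307198097927929, 9397290747747) ≈ 28445.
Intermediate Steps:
Function('y')(l, L) = Mul(Rational(1, 2), Pow(L, -1), Add(99, l)) (Function('y')(l, L) = Mul(Add(99, l), Pow(Mul(2, L), -1)) = Mul(Add(99, l), Mul(Rational(1, 2), Pow(L, -1))) = Mul(Rational(1, 2), Pow(L, -1), Add(99, l)))
Add(Mul(24270, Pow(Mul(27956, Pow(32756, -1)), -1)), Mul(Mul(Add(Pow(Add(423, -21464), -1), Function('y')(5, 34)), Add(4189, 15510)), Pow(3759, -1))) = Add(Mul(24270, Pow(Mul(27956, Pow(32756, -1)), -1)), Mul(Mul(Add(Pow(Add(423, -21464), -1), Mul(Rational(1, 2), Pow(34, -1), Add(99, 5))), Add(4189, 15510)), Pow(3759, -1))) = Add(Mul(24270, Pow(Mul(27956, Rational(1, 32756)), -1)), Mul(Mul(Add(Pow(-21041, -1), Mul(Rational(1, 2), Rational(1, 34), 104)), 19699), Rational(1, 3759))) = Add(Mul(24270, Pow(Rational(6989, 8189), -1)), Mul(Mul(Add(Rational(-1, 21041), Rational(26, 17)), 19699), Rational(1, 3759))) = Add(Mul(24270, Rational(8189, 6989)), Mul(Mul(Rational(547049, 357697), 19699), Rational(1, 3759))) = Add(Rational(198747030, 6989), Mul(Rational(10776318251, 357697), Rational(1, 3759))) = Add(Rational(198747030, 6989), Rational(10776318251, 1344583023)) = Rational(267307198097927929, 9397290747747)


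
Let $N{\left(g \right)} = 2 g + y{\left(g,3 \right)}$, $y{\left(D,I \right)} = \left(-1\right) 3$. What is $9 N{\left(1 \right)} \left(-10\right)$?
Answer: $90$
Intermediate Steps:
$y{\left(D,I \right)} = -3$
$N{\left(g \right)} = -3 + 2 g$ ($N{\left(g \right)} = 2 g - 3 = -3 + 2 g$)
$9 N{\left(1 \right)} \left(-10\right) = 9 \left(-3 + 2 \cdot 1\right) \left(-10\right) = 9 \left(-3 + 2\right) \left(-10\right) = 9 \left(-1\right) \left(-10\right) = \left(-9\right) \left(-10\right) = 90$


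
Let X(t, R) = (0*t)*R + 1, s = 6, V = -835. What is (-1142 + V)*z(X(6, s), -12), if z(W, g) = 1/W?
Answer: -1977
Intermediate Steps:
X(t, R) = 1 (X(t, R) = 0*R + 1 = 0 + 1 = 1)
(-1142 + V)*z(X(6, s), -12) = (-1142 - 835)/1 = -1977*1 = -1977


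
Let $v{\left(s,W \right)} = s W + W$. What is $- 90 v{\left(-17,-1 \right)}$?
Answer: $-1440$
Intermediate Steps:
$v{\left(s,W \right)} = W + W s$ ($v{\left(s,W \right)} = W s + W = W + W s$)
$- 90 v{\left(-17,-1 \right)} = - 90 \left(- (1 - 17)\right) = - 90 \left(\left(-1\right) \left(-16\right)\right) = \left(-90\right) 16 = -1440$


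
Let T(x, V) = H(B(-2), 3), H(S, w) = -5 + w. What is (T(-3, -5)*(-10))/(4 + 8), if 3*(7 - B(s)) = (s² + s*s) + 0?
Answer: 5/3 ≈ 1.6667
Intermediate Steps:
B(s) = 7 - 2*s²/3 (B(s) = 7 - ((s² + s*s) + 0)/3 = 7 - ((s² + s²) + 0)/3 = 7 - (2*s² + 0)/3 = 7 - 2*s²/3)
T(x, V) = -2 (T(x, V) = -5 + 3 = -2)
(T(-3, -5)*(-10))/(4 + 8) = (-2*(-10))/(4 + 8) = 20/12 = 20*(1/12) = 5/3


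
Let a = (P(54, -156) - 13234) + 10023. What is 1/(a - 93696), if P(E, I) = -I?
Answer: -1/96751 ≈ -1.0336e-5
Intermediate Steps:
a = -3055 (a = (-1*(-156) - 13234) + 10023 = (156 - 13234) + 10023 = -13078 + 10023 = -3055)
1/(a - 93696) = 1/(-3055 - 93696) = 1/(-96751) = -1/96751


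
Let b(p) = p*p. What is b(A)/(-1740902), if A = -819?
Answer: -670761/1740902 ≈ -0.38529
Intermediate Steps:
b(p) = p²
b(A)/(-1740902) = (-819)²/(-1740902) = 670761*(-1/1740902) = -670761/1740902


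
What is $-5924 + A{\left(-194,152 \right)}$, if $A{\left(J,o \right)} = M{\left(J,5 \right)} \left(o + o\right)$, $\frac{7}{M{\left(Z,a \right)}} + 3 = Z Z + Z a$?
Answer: $- \frac{217189484}{36663} \approx -5923.9$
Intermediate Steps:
$M{\left(Z,a \right)} = \frac{7}{-3 + Z^{2} + Z a}$ ($M{\left(Z,a \right)} = \frac{7}{-3 + \left(Z Z + Z a\right)} = \frac{7}{-3 + \left(Z^{2} + Z a\right)} = \frac{7}{-3 + Z^{2} + Z a}$)
$A{\left(J,o \right)} = \frac{14 o}{-3 + J^{2} + 5 J}$ ($A{\left(J,o \right)} = \frac{7}{-3 + J^{2} + J 5} \left(o + o\right) = \frac{7}{-3 + J^{2} + 5 J} 2 o = \frac{14 o}{-3 + J^{2} + 5 J}$)
$-5924 + A{\left(-194,152 \right)} = -5924 + 14 \cdot 152 \frac{1}{-3 + \left(-194\right)^{2} + 5 \left(-194\right)} = -5924 + 14 \cdot 152 \frac{1}{-3 + 37636 - 970} = -5924 + 14 \cdot 152 \cdot \frac{1}{36663} = -5924 + \frac{2128}{36663} = - \frac{217189484}{36663}$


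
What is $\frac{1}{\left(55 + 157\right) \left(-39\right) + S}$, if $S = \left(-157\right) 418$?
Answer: $- \frac{1}{73894} \approx -1.3533 \cdot 10^{-5}$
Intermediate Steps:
$S = -65626$
$\frac{1}{\left(55 + 157\right) \left(-39\right) + S} = \frac{1}{\left(55 + 157\right) \left(-39\right) - 65626} = \frac{1}{212 \left(-39\right) - 65626} = \frac{1}{-8268 - 65626} = \frac{1}{-73894} = - \frac{1}{73894}$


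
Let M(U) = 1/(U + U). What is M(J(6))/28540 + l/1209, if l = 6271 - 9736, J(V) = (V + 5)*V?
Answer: -4351207997/1518213840 ≈ -2.8660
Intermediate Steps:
J(V) = V*(5 + V) (J(V) = (5 + V)*V = V*(5 + V))
M(U) = 1/(2*U)
l = -3465
M(J(6))/28540 + l/1209 = (1/(2*((6*(5 + 6)))))/28540 - 3465/1209 = (1/(2*((6*11))))*(1/28540) - 3465*1/1209 = ((½)/66)*(1/28540) - 1155/403 = ((½)*(1/66))*(1/28540) - 1155/403 = (1/132)*(1/28540) - 1155/403 = 1/3767280 - 1155/403 = -4351207997/1518213840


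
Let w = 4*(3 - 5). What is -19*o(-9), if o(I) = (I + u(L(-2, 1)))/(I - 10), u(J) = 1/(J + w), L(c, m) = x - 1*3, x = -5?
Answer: -145/16 ≈ -9.0625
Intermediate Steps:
L(c, m) = -8 (L(c, m) = -5 - 1*3 = -5 - 3 = -8)
w = -8 (w = 4*(-2) = -8)
u(J) = 1/(-8 + J) (u(J) = 1/(J - 8) = 1/(-8 + J))
o(I) = (-1/16 + I)/(-10 + I) (o(I) = (I + 1/(-8 - 8))/(I - 10) = (I + 1/(-16))/(-10 + I) = (I - 1/16)/(-10 + I) = (-1/16 + I)/(-10 + I))
-19*o(-9) = -19*(-1/16 - 9)/(-10 - 9) = -19*(-145)/((-19)*16) = -(-1)*(-145)/16 = -19*145/304 = -145/16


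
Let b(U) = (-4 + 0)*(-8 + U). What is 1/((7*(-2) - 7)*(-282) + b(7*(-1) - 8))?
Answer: 1/6014 ≈ 0.00016628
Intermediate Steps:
b(U) = 32 - 4*U (b(U) = -4*(-8 + U) = 32 - 4*U)
1/((7*(-2) - 7)*(-282) + b(7*(-1) - 8)) = 1/((7*(-2) - 7)*(-282) + (32 - 4*(7*(-1) - 8))) = 1/((-14 - 7)*(-282) + (32 - 4*(-7 - 8))) = 1/(-21*(-282) + (32 - 4*(-15))) = 1/(5922 + (32 + 60)) = 1/(5922 + 92) = 1/6014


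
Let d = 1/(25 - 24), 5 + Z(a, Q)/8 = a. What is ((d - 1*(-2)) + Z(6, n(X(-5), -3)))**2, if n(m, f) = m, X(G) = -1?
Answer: 121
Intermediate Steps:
Z(a, Q) = -40 + 8*a
d = 1 (d = 1/1 = 1)
((d - 1*(-2)) + Z(6, n(X(-5), -3)))**2 = ((1 - 1*(-2)) + (-40 + 8*6))**2 = ((1 + 2) + (-40 + 48))**2 = (3 + 8)**2 = 11**2 = 121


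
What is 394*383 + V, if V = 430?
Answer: 151332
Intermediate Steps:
394*383 + V = 394*383 + 430 = 150902 + 430 = 151332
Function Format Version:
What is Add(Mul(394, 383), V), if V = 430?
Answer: 151332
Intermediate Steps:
Add(Mul(394, 383), V) = Add(Mul(394, 383), 430) = Add(150902, 430) = 151332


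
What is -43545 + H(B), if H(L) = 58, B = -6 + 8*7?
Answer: -43487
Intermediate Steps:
B = 50 (B = -6 + 56 = 50)
-43545 + H(B) = -43545 + 58 = -43487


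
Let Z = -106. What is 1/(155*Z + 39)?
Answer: -1/16391 ≈ -6.1009e-5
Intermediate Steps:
1/(155*Z + 39) = 1/(155*(-106) + 39) = 1/(-16430 + 39) = 1/(-16391) = -1/16391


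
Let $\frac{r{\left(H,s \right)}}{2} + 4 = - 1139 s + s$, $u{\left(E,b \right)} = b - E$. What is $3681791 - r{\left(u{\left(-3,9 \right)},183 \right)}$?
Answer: $4098307$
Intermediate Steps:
$r{\left(H,s \right)} = -8 - 2276 s$ ($r{\left(H,s \right)} = -8 + 2 \left(- 1139 s + s\right) = -8 + 2 \left(- 1138 s\right) = -8 - 2276 s$)
$3681791 - r{\left(u{\left(-3,9 \right)},183 \right)} = 3681791 - \left(-8 - 416508\right) = 3681791 - -416516 = 3681791 + 416516 = 4098307$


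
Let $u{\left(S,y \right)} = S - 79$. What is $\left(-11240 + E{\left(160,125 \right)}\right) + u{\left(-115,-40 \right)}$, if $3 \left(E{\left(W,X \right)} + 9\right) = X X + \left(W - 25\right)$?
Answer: $- \frac{18569}{3} \approx -6189.7$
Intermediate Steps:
$u{\left(S,y \right)} = -79 + S$
$E{\left(W,X \right)} = - \frac{52}{3} + \frac{W}{3} + \frac{X^{2}}{3}$ ($E{\left(W,X \right)} = -9 + \frac{X X + \left(W - 25\right)}{3} = -9 + \frac{X^{2} + \left(-25 + W\right)}{3} = -9 + \frac{-25 + W + X^{2}}{3} = -9 + \left(- \frac{25}{3} + \frac{W}{3} + \frac{X^{2}}{3}\right) = - \frac{52}{3} + \frac{W}{3} + \frac{X^{2}}{3}$)
$\left(-11240 + E{\left(160,125 \right)}\right) + u{\left(-115,-40 \right)} = \left(-11240 + \left(- \frac{52}{3} + \frac{1}{3} \cdot 160 + \frac{125^{2}}{3}\right)\right) - 194 = \left(-11240 + \left(- \frac{52}{3} + \frac{160}{3} + \frac{1}{3} \cdot 15625\right)\right) - 194 = \left(-11240 + \left(- \frac{52}{3} + \frac{160}{3} + \frac{15625}{3}\right)\right) - 194 = \left(-11240 + \frac{15733}{3}\right) - 194 = - \frac{17987}{3} - 194 = - \frac{18569}{3}$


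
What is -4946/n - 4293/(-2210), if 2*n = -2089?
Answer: 30829397/4616690 ≈ 6.6778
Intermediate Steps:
n = -2089/2 (n = (1/2)*(-2089) = -2089/2 ≈ -1044.5)
-4946/n - 4293/(-2210) = -4946/(-2089/2) - 4293/(-2210) = -4946*(-2/2089) - 4293*(-1/2210) = 9892/2089 + 4293/2210 = 30829397/4616690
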